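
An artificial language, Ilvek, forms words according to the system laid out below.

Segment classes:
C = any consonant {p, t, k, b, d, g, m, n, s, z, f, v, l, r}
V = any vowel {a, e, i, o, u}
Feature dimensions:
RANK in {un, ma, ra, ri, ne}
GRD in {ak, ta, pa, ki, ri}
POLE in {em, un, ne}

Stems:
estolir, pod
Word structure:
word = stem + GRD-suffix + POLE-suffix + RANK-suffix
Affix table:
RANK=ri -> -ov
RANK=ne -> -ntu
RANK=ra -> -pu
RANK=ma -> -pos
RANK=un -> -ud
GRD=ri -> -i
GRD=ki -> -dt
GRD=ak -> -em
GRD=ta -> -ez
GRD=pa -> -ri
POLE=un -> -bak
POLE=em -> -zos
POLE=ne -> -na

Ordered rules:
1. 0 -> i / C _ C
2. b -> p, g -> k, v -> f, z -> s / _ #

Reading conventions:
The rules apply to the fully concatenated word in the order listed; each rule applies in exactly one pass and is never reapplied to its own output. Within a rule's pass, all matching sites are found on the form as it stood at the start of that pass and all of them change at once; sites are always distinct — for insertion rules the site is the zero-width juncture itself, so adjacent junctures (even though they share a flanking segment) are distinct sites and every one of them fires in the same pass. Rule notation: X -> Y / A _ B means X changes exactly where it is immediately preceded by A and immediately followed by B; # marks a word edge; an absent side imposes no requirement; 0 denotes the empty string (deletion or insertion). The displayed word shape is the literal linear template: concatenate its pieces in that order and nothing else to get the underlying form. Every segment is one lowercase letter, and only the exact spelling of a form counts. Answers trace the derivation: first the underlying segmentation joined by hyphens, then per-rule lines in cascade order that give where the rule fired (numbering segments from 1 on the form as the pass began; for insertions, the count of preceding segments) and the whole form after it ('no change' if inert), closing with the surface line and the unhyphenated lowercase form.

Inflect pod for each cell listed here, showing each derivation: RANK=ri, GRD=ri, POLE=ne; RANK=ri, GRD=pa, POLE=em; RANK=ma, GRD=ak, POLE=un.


cell RANK=ri, GRD=ri, POLE=ne:
underlying: pod-i-na-ov
1. 0 -> i / C _ C: no change
2. b -> p, g -> k, v -> f, z -> s / _ #: fires at position(s) 8: podinaof
surface: podinaof

cell RANK=ri, GRD=pa, POLE=em:
underlying: pod-ri-zos-ov
1. 0 -> i / C _ C: inserts after position(s) 3: podirizosov
2. b -> p, g -> k, v -> f, z -> s / _ #: fires at position(s) 11: podirizosof
surface: podirizosof

cell RANK=ma, GRD=ak, POLE=un:
underlying: pod-em-bak-pos
1. 0 -> i / C _ C: inserts after position(s) 5, 8: podemibakipos
2. b -> p, g -> k, v -> f, z -> s / _ #: no change
surface: podemibakipos


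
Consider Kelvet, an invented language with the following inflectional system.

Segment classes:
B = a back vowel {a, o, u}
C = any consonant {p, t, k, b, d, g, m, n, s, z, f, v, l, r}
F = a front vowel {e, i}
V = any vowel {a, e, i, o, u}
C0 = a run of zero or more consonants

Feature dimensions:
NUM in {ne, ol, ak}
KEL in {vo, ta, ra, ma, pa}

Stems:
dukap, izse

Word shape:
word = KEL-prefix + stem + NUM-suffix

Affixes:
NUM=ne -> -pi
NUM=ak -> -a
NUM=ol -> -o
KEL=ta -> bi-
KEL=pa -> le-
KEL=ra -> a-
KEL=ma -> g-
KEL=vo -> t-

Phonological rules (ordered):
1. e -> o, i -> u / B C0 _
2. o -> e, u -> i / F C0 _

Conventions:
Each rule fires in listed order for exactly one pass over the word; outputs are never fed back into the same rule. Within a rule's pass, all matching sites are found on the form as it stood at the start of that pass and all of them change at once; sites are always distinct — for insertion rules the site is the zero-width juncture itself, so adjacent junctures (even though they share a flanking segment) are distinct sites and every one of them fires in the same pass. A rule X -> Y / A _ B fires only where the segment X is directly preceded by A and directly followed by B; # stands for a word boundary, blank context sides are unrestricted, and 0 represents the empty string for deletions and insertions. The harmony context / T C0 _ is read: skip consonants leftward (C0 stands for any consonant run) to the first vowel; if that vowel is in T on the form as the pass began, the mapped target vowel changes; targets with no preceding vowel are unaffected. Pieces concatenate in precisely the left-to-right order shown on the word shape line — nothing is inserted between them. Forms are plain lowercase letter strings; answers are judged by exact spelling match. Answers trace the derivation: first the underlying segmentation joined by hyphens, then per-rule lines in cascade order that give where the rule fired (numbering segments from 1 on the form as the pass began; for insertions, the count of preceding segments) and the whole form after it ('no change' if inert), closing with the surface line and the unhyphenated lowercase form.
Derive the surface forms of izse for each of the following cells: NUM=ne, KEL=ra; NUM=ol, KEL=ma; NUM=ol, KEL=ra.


cell NUM=ne, KEL=ra:
underlying: a-izse-pi
1. e -> o, i -> u / B C0 _: fires at position(s) 2: auzsepi
2. o -> e, u -> i / F C0 _: no change
surface: auzsepi

cell NUM=ol, KEL=ma:
underlying: g-izse-o
1. e -> o, i -> u / B C0 _: no change
2. o -> e, u -> i / F C0 _: fires at position(s) 6: gizsee
surface: gizsee

cell NUM=ol, KEL=ra:
underlying: a-izse-o
1. e -> o, i -> u / B C0 _: fires at position(s) 2: auzseo
2. o -> e, u -> i / F C0 _: fires at position(s) 6: auzsee
surface: auzsee


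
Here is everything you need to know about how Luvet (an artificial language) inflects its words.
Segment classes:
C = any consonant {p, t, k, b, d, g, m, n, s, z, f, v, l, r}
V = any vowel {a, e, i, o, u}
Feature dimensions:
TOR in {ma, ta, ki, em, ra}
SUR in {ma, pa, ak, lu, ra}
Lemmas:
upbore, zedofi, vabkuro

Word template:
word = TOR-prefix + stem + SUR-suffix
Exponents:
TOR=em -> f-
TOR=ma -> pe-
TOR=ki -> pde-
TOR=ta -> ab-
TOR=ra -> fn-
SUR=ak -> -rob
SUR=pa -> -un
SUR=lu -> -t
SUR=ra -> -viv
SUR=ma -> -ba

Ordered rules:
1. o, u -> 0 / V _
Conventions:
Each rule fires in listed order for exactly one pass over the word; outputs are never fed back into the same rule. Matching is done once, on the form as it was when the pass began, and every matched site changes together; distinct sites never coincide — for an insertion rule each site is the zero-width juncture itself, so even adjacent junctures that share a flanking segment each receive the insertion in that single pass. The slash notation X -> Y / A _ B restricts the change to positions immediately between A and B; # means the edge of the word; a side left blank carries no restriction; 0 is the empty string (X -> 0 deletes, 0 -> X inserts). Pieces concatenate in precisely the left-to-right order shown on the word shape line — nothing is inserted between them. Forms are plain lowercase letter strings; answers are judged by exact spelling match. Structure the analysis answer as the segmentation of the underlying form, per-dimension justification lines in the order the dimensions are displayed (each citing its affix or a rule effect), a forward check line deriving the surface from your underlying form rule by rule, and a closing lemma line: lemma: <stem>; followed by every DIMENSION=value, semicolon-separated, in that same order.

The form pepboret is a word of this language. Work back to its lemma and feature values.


underlying: pe-upbore-t
TOR=ma - signalled by the affix pe-
SUR=lu - signalled by the affix -t
check: peupboret -> pepboret
lemma: upbore; TOR=ma; SUR=lu


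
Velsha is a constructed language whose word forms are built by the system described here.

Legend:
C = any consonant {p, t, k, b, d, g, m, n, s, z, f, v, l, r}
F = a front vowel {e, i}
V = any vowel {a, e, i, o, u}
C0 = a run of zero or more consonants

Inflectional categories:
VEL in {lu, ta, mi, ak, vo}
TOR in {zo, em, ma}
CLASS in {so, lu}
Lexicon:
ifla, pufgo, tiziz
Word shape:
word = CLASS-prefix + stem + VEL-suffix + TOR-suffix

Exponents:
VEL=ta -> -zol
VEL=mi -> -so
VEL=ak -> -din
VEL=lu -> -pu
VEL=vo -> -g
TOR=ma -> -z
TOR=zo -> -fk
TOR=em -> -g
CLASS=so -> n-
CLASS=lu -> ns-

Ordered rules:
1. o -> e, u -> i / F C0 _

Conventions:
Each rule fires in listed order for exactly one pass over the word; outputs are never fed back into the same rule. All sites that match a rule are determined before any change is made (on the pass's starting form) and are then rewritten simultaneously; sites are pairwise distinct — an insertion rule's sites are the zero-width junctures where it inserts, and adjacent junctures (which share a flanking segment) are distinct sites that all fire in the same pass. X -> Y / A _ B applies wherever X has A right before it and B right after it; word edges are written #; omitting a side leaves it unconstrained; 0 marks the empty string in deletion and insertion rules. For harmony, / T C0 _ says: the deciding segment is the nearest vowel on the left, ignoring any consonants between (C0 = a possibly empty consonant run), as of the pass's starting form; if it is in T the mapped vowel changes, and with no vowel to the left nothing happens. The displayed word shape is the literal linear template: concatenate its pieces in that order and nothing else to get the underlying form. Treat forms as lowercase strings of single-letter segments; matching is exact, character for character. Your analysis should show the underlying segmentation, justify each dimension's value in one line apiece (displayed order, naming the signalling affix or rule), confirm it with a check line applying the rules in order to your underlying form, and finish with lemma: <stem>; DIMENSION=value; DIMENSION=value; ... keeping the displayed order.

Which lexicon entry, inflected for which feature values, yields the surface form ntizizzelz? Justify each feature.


underlying: n-tiziz-zol-z
VEL=ta - signalled by the affix -zol
TOR=ma - signalled by the affix -z
CLASS=so - signalled by the affix n-
check: ntizizzolz -> ntizizzelz
lemma: tiziz; VEL=ta; TOR=ma; CLASS=so


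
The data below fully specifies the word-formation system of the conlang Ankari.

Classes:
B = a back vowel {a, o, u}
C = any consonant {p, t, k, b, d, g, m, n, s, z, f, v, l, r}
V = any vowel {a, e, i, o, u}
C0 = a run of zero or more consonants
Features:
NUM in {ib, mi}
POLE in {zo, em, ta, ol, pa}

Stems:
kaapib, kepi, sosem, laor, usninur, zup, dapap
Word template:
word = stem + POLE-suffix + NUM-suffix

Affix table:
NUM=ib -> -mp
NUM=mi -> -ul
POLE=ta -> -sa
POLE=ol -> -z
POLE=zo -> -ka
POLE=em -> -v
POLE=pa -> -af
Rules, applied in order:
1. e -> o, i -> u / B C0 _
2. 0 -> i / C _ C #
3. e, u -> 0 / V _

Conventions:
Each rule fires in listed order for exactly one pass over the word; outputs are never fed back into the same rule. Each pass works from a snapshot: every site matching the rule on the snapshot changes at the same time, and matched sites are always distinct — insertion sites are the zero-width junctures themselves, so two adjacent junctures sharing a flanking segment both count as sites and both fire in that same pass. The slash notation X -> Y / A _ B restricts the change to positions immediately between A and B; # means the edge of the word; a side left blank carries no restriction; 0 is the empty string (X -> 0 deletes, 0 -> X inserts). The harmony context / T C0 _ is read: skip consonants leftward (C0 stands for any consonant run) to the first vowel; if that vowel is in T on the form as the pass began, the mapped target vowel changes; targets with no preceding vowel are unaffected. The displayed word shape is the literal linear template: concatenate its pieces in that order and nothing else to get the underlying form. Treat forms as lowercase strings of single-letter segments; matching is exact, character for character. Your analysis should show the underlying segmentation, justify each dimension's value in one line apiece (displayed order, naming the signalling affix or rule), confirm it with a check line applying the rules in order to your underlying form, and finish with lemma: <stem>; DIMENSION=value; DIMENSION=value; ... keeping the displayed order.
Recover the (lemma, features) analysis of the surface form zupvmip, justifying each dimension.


underlying: zup-v-mp
NUM=ib - signalled by the affix -mp
POLE=em - signalled by the affix -v
check: zupvmp -> zupvmp -> zupvmip -> zupvmip
lemma: zup; NUM=ib; POLE=em


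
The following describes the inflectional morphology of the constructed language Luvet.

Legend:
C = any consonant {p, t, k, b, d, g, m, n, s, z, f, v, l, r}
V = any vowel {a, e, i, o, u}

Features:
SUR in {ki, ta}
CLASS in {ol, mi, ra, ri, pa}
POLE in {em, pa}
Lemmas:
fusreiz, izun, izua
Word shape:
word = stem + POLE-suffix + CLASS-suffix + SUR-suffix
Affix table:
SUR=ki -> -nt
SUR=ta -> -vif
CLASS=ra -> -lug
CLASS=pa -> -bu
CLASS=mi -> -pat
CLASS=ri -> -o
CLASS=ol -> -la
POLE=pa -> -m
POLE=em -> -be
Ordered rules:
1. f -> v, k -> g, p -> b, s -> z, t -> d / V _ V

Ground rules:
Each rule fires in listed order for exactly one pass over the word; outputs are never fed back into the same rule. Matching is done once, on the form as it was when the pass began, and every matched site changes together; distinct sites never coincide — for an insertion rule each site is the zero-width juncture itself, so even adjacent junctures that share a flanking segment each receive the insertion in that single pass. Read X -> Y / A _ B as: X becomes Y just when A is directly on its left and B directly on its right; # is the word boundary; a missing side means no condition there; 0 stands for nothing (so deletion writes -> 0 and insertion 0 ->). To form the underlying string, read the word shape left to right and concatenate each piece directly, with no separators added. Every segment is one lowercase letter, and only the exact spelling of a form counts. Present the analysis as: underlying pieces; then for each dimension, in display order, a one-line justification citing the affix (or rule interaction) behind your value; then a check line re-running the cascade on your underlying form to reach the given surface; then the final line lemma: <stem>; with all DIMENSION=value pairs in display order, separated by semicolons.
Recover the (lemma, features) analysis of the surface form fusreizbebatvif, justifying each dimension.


underlying: fusreiz-be-pat-vif
SUR=ta - signalled by the affix -vif
CLASS=mi - signalled by the affix -pat
POLE=em - signalled by the affix -be
check: fusreizbepatvif -> fusreizbebatvif
lemma: fusreiz; SUR=ta; CLASS=mi; POLE=em


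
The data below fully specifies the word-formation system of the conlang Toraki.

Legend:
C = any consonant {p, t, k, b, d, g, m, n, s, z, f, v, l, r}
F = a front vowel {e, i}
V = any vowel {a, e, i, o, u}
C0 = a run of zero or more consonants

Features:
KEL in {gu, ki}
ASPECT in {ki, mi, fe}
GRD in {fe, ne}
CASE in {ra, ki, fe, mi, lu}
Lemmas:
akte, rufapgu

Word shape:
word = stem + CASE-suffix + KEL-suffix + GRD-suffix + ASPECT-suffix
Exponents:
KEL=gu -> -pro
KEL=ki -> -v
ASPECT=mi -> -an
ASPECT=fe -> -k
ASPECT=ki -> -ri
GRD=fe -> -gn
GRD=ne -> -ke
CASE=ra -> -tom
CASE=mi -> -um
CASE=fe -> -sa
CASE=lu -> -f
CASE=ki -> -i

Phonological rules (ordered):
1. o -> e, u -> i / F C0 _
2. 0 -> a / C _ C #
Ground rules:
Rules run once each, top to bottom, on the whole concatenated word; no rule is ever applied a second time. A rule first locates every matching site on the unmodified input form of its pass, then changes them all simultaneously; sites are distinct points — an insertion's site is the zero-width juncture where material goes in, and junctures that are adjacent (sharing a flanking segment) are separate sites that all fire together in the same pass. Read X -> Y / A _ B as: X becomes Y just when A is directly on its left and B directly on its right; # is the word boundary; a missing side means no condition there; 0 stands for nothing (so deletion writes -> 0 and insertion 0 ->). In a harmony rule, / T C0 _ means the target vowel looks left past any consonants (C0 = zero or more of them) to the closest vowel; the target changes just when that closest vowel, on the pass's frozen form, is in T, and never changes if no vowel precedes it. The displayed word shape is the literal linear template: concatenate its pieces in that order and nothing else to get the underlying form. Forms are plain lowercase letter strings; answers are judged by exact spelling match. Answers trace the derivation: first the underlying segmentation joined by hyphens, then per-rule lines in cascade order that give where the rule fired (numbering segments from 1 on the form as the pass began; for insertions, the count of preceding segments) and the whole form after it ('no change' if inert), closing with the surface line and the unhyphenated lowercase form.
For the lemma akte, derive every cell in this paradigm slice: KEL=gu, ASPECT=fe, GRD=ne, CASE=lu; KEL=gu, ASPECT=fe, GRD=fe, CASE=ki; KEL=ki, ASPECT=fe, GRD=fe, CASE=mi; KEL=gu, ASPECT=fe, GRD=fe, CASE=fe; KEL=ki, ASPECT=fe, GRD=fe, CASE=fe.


cell KEL=gu, ASPECT=fe, GRD=ne, CASE=lu:
underlying: akte-f-pro-ke-k
1. o -> e, u -> i / F C0 _: fires at position(s) 8: aktefprekek
2. 0 -> a / C _ C #: no change
surface: aktefprekek

cell KEL=gu, ASPECT=fe, GRD=fe, CASE=ki:
underlying: akte-i-pro-gn-k
1. o -> e, u -> i / F C0 _: fires at position(s) 8: akteipregnk
2. 0 -> a / C _ C #: inserts after position(s) 10: akteipregnak
surface: akteipregnak

cell KEL=ki, ASPECT=fe, GRD=fe, CASE=mi:
underlying: akte-um-v-gn-k
1. o -> e, u -> i / F C0 _: fires at position(s) 5: akteimvgnk
2. 0 -> a / C _ C #: inserts after position(s) 9: akteimvgnak
surface: akteimvgnak

cell KEL=gu, ASPECT=fe, GRD=fe, CASE=fe:
underlying: akte-sa-pro-gn-k
1. o -> e, u -> i / F C0 _: no change
2. 0 -> a / C _ C #: inserts after position(s) 11: aktesaprognak
surface: aktesaprognak

cell KEL=ki, ASPECT=fe, GRD=fe, CASE=fe:
underlying: akte-sa-v-gn-k
1. o -> e, u -> i / F C0 _: no change
2. 0 -> a / C _ C #: inserts after position(s) 9: aktesavgnak
surface: aktesavgnak


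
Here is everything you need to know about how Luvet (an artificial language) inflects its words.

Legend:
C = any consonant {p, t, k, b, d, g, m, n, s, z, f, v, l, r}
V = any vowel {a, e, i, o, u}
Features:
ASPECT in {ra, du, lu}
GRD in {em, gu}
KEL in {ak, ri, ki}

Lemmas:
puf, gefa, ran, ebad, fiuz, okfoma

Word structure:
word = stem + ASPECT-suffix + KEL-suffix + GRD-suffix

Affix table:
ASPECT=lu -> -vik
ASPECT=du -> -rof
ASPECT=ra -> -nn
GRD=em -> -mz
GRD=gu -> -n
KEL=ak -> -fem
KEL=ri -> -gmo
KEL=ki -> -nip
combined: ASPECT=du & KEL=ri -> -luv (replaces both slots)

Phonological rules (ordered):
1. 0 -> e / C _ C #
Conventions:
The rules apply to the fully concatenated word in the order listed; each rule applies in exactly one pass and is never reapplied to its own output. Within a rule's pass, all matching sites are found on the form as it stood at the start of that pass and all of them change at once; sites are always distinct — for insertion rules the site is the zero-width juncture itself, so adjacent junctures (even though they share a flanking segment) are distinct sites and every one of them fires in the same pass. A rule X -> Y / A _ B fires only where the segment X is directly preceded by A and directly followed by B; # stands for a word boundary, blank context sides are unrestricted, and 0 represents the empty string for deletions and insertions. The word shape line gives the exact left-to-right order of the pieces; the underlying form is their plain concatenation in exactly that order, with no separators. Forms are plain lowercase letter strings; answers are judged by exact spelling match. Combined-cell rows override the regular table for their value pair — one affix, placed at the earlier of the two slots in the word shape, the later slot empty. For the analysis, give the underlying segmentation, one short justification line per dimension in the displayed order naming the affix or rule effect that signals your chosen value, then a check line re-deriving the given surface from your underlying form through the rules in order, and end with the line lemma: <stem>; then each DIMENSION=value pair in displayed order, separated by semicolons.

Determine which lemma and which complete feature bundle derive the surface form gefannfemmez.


underlying: gefa-nn-fem-mz
ASPECT=ra - signalled by the affix -nn
GRD=em - signalled by the affix -mz
KEL=ak - signalled by the affix -fem
check: gefannfemmz -> gefannfemmez
lemma: gefa; ASPECT=ra; GRD=em; KEL=ak


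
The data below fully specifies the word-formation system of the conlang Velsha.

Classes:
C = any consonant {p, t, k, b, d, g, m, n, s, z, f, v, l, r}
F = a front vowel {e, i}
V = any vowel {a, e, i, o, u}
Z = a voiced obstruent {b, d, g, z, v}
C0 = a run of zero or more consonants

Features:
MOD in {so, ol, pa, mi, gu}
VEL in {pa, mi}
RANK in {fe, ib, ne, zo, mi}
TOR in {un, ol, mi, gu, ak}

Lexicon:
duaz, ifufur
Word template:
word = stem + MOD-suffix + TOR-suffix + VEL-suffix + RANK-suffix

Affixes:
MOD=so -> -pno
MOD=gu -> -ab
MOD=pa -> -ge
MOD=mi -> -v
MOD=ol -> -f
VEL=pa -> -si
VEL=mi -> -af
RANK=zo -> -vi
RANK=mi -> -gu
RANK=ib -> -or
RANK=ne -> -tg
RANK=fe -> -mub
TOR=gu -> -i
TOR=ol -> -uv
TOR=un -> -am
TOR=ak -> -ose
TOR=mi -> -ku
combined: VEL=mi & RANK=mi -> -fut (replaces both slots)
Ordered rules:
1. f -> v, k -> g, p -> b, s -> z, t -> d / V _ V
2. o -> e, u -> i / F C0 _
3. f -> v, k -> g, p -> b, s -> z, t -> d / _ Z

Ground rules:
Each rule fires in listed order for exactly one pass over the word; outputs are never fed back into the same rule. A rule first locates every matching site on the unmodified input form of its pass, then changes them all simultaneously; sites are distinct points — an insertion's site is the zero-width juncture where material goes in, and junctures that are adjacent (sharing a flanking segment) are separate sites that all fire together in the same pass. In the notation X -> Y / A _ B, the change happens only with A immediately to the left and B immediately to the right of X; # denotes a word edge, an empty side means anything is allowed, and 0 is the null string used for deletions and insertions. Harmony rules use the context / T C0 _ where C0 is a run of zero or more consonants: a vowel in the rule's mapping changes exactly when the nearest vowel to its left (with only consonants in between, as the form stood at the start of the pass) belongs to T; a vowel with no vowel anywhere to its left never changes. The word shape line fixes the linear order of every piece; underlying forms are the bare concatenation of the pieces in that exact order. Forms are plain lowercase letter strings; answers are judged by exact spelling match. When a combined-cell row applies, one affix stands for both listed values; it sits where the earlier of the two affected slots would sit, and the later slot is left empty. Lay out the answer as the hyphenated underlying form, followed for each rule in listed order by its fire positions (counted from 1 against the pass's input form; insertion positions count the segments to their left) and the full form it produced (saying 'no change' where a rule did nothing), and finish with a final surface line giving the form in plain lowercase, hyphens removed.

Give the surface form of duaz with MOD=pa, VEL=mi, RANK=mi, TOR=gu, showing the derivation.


underlying: duaz-ge-i-fut
1. f -> v, k -> g, p -> b, s -> z, t -> d / V _ V: fires at position(s) 8: duazgeivut
2. o -> e, u -> i / F C0 _: fires at position(s) 9: duazgeivit
3. f -> v, k -> g, p -> b, s -> z, t -> d / _ Z: no change
surface: duazgeivit


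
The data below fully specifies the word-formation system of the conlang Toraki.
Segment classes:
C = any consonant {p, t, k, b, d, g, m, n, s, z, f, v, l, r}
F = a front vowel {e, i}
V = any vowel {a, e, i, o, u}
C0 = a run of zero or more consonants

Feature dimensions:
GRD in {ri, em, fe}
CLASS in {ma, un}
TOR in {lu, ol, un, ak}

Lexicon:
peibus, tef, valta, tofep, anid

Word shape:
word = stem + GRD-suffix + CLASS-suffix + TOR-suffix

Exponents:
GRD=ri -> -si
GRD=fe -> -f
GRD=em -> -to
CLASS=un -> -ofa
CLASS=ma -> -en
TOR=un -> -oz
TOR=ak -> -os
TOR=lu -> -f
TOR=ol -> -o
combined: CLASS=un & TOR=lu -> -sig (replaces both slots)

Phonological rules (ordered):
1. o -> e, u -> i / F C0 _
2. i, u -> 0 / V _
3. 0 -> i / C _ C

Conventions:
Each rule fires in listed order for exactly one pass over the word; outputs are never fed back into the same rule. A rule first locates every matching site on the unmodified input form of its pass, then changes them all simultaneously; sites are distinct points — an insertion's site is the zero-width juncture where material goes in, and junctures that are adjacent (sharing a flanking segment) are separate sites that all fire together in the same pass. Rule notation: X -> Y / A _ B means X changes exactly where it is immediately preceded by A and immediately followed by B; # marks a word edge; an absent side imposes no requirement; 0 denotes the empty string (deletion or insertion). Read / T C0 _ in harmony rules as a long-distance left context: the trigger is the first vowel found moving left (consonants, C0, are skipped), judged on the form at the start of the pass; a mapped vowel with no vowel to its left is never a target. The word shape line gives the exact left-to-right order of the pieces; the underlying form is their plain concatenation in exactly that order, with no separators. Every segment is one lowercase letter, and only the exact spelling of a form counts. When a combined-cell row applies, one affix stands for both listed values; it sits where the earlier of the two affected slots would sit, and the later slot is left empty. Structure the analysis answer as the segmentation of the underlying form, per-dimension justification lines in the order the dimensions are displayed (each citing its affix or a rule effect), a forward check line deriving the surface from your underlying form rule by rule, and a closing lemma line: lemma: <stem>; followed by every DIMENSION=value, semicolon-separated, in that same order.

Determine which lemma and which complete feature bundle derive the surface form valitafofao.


underlying: valta-f-ofa-o
GRD=fe - signalled by the affix -f
CLASS=un - signalled by the affix -ofa
TOR=ol - signalled by the affix -o
check: valtafofao -> valtafofao -> valtafofao -> valitafofao
lemma: valta; GRD=fe; CLASS=un; TOR=ol


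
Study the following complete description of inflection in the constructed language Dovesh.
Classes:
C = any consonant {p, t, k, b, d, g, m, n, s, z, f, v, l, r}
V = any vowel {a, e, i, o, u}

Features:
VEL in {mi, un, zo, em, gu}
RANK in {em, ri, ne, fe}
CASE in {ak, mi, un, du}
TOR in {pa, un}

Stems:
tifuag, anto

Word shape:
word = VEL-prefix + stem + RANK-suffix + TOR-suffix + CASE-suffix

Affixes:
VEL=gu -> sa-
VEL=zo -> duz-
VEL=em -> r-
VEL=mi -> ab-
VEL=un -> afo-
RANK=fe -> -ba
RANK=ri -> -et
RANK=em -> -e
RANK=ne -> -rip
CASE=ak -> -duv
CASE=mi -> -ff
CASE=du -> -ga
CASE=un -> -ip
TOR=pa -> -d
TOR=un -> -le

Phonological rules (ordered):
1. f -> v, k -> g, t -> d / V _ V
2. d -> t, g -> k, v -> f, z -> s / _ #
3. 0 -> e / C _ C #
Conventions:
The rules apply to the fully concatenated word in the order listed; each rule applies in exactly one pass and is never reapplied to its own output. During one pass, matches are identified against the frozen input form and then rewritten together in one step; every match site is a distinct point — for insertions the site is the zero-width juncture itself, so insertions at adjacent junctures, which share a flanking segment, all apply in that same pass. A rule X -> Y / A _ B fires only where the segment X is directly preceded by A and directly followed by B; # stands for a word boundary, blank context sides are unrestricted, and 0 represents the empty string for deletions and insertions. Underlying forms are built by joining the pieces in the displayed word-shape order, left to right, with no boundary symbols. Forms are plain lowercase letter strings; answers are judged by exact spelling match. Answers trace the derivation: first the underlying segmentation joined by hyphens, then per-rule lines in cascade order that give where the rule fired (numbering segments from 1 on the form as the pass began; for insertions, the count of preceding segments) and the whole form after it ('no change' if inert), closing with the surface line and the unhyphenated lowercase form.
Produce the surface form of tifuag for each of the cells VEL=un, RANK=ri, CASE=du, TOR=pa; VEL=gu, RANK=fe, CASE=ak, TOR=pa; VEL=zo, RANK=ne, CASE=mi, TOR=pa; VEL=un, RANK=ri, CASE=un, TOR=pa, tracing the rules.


cell VEL=un, RANK=ri, CASE=du, TOR=pa:
underlying: afo-tifuag-et-d-ga
1. f -> v, k -> g, t -> d / V _ V: fires at position(s) 2, 4, 6: avodivuagetdga
2. d -> t, g -> k, v -> f, z -> s / _ #: no change
3. 0 -> e / C _ C #: no change
surface: avodivuagetdga

cell VEL=gu, RANK=fe, CASE=ak, TOR=pa:
underlying: sa-tifuag-ba-d-duv
1. f -> v, k -> g, t -> d / V _ V: fires at position(s) 3, 5: sadivuagbadduv
2. d -> t, g -> k, v -> f, z -> s / _ #: fires at position(s) 14: sadivuagbadduf
3. 0 -> e / C _ C #: no change
surface: sadivuagbadduf

cell VEL=zo, RANK=ne, CASE=mi, TOR=pa:
underlying: duz-tifuag-rip-d-ff
1. f -> v, k -> g, t -> d / V _ V: fires at position(s) 6: duztivuagripdff
2. d -> t, g -> k, v -> f, z -> s / _ #: no change
3. 0 -> e / C _ C #: inserts after position(s) 14: duztivuagripdfef
surface: duztivuagripdfef

cell VEL=un, RANK=ri, CASE=un, TOR=pa:
underlying: afo-tifuag-et-d-ip
1. f -> v, k -> g, t -> d / V _ V: fires at position(s) 2, 4, 6: avodivuagetdip
2. d -> t, g -> k, v -> f, z -> s / _ #: no change
3. 0 -> e / C _ C #: no change
surface: avodivuagetdip


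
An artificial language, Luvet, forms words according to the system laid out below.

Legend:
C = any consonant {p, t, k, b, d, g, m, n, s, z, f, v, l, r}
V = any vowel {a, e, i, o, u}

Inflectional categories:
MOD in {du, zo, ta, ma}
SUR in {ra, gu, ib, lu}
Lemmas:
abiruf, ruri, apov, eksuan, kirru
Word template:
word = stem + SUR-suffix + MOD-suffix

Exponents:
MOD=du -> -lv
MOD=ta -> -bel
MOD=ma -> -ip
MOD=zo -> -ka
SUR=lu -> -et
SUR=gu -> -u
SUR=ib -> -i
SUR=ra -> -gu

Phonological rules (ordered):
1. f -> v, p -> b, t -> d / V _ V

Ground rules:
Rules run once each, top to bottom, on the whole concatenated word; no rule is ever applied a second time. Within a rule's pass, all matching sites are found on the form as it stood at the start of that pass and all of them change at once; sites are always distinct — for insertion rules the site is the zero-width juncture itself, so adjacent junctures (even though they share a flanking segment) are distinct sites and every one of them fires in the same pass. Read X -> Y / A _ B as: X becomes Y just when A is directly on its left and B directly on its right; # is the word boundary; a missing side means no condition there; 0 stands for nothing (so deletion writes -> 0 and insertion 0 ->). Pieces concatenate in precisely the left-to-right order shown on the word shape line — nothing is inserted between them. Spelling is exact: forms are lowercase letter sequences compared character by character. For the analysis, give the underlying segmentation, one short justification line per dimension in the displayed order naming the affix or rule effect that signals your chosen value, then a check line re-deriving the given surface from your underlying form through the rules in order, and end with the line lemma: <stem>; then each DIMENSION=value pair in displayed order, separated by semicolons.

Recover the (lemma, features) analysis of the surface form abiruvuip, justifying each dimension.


underlying: abiruf-u-ip
MOD=ma - signalled by the affix -ip
SUR=gu - signalled by the affix -u
check: abirufuip -> abiruvuip
lemma: abiruf; MOD=ma; SUR=gu


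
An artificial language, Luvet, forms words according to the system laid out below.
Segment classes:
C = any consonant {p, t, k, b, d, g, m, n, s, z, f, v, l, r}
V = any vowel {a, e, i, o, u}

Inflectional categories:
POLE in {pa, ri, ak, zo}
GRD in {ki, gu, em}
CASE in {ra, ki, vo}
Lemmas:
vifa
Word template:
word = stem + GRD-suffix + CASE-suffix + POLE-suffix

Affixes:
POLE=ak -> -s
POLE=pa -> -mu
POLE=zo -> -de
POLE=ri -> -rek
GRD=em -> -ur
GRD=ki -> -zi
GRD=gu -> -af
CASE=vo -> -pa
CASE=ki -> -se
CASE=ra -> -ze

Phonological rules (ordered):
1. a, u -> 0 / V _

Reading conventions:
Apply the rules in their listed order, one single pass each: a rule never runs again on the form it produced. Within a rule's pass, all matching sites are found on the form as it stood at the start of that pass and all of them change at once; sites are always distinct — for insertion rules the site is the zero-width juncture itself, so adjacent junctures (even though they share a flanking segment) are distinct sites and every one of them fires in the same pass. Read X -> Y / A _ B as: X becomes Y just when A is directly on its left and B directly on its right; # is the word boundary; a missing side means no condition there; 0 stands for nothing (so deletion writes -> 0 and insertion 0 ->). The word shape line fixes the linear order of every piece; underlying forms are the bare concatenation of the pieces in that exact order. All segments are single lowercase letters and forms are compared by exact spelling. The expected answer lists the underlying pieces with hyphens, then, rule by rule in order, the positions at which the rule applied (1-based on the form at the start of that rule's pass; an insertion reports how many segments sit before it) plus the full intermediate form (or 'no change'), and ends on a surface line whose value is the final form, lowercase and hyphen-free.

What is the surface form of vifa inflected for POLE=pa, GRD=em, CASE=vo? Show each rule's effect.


underlying: vifa-ur-pa-mu
1. a, u -> 0 / V _: fires at position(s) 5: vifarpamu
surface: vifarpamu


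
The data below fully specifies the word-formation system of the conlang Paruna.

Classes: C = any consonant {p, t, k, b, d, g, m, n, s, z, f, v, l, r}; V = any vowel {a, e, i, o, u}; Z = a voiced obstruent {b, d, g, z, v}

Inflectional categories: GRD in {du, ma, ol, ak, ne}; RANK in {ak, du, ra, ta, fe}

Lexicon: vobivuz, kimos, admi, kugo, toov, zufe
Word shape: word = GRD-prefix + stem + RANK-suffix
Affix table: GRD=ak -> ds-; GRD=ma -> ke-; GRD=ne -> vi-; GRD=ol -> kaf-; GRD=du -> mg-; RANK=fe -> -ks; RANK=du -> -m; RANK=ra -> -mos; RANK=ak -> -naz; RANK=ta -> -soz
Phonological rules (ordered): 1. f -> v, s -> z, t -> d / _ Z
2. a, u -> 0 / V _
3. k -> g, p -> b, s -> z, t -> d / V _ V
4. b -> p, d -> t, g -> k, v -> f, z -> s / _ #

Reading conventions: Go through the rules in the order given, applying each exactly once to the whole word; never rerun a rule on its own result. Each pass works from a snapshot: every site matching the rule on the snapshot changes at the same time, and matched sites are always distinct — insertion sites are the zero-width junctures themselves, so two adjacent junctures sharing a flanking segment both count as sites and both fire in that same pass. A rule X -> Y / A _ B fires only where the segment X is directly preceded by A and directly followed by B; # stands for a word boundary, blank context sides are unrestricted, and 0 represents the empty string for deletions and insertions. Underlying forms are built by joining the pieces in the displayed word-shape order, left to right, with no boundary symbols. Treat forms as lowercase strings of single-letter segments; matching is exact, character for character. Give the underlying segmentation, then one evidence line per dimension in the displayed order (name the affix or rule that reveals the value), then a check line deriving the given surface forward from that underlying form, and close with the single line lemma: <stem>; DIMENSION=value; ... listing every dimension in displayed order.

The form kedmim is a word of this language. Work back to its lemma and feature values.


underlying: ke-admi-m
GRD=ma - signalled by the affix ke-
RANK=du - signalled by the affix -m
check: keadmim -> keadmim -> kedmim -> kedmim -> kedmim
lemma: admi; GRD=ma; RANK=du


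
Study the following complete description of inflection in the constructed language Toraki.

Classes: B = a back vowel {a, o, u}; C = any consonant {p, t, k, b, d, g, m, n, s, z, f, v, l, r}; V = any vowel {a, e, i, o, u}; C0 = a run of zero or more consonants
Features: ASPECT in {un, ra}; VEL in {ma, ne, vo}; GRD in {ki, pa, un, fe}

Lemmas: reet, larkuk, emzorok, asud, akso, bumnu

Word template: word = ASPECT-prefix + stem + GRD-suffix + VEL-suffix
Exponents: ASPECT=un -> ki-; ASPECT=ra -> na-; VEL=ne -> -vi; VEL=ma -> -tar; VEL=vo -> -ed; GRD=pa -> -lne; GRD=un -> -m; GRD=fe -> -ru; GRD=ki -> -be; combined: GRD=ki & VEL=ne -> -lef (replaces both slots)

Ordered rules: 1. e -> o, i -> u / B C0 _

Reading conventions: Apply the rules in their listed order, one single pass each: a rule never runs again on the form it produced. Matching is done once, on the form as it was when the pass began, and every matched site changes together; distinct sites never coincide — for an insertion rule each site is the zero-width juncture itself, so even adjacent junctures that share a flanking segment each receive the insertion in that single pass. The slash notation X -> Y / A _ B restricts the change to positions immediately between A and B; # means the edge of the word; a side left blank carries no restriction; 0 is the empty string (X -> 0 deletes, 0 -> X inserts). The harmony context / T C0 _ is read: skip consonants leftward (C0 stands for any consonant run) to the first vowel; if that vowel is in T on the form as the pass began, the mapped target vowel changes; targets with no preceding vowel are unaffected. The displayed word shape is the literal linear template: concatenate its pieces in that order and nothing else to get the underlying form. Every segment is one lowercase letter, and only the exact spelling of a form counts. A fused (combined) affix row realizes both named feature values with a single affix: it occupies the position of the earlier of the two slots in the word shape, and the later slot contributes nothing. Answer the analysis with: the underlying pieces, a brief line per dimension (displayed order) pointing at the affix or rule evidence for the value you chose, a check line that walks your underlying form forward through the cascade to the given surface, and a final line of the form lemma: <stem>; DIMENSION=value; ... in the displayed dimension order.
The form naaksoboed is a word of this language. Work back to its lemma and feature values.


underlying: na-akso-be-ed
ASPECT=ra - signalled by the affix na-
VEL=vo - signalled by the affix -ed
GRD=ki - signalled by the affix -be
check: naaksobeed -> naaksoboed
lemma: akso; ASPECT=ra; VEL=vo; GRD=ki


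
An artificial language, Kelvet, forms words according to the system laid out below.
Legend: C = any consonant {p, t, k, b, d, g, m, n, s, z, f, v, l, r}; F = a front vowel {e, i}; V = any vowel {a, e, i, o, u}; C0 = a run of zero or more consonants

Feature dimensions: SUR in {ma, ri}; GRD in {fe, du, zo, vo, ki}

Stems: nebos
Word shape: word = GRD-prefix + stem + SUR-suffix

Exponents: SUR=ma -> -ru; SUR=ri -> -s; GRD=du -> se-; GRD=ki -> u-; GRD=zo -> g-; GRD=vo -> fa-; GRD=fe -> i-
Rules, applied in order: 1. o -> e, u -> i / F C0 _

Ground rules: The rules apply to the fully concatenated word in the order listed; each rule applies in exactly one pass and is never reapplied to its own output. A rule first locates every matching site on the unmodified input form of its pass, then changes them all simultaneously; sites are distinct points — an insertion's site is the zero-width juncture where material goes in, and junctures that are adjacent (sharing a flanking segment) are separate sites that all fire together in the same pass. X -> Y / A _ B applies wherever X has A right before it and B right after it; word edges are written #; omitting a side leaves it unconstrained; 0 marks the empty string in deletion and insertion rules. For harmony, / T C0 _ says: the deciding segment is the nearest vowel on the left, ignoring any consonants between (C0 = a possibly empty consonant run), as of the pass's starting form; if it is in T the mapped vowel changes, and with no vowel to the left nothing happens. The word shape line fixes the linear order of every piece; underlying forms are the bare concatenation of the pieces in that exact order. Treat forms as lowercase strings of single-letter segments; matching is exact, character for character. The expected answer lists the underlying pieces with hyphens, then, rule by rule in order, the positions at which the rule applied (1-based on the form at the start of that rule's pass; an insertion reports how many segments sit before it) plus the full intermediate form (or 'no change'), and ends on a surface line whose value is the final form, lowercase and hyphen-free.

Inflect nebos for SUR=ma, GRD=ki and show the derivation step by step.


underlying: u-nebos-ru
1. o -> e, u -> i / F C0 _: fires at position(s) 5: unebesru
surface: unebesru
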